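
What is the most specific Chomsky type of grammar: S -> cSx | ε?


Single nonterminal LHS, but c^n x^n is not regular
Classification: Type 2 (Context-Free)


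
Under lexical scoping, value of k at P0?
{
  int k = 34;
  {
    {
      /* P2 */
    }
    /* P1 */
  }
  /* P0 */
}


k declared in the same block as P0
k = 34


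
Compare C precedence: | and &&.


'|' is bitwise OR (level 3); '&&' is logical AND (level 2)
Higher level binds tighter
'|' has higher precedence than '&&'


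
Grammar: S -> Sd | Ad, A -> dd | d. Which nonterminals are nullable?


A nonterminal is nullable iff some alternative derives ε (directly, or every symbol in it is nullable)
Nullable: {}


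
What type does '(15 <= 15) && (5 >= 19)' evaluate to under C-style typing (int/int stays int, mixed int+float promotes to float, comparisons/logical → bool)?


Operand types: bool && bool
Rule: logical operators take bool operands and yield bool
Result type: bool


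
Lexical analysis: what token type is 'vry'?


Pattern: letter/underscore followed by alphanumerics, not a keyword
Type: IDENTIFIER


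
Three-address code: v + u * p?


Break into single-operator statements:
t1 = u * p
t2 = v + t1


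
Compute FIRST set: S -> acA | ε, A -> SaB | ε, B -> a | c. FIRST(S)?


Per alternative of S: FIRST(acA) = {a}; FIRST(ε) = {ε}
FIRST(S) = {a, ε}


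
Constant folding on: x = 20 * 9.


20 * 9 = 180 at compile time
Optimized: x = 180


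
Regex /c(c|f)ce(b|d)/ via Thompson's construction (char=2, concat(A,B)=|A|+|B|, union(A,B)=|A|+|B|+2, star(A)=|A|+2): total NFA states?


Syntax tree has 7 char leaf(s), 2 union(s), 0 star(s)
chars contribute 7×2 = 14; each union adds +2; each star adds +2
Total: 14 + 4 + 0 = 18 states


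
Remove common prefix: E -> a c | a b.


Common prefix: 'a'
Factored: E -> a E', E' -> c | b


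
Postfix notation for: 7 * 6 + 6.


Left to right (same or higher precedence on left)
Postfix: 7 6 * 6 +


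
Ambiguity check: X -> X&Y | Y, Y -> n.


precedence layered via separate nonterminal Y: deterministic
Unambiguous


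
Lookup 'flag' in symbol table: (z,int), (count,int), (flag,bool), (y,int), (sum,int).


Lookup 'flag' → type bool


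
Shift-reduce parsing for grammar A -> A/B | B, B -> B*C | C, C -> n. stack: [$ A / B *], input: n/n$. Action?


no handle; shift 'n'
Action: shift


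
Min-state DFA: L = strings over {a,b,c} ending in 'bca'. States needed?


Track the longest suffix of input matching a prefix of 'bca': 4 classes (prefixes of length 0..3)
Minimal DFA: 4 states


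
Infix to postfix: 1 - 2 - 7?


Left to right (same or higher precedence on left)
Postfix: 1 2 - 7 -


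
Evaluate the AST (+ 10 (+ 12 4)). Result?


Evaluate inner: (+ 12 4) = 16
Evaluate root: (+ 10 16) = 26
Result: 26


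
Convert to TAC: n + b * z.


Break into single-operator statements:
t1 = b * z
t2 = n + t1


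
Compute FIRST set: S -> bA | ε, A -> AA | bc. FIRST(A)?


Per alternative of A: FIRST(AA) = {b}; FIRST(bc) = {b}
FIRST(A) = {b}


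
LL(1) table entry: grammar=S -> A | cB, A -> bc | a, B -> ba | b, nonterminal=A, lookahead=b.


For [A, b]: 'b' ∈ FIRST(bc)
Entry: A -> bc


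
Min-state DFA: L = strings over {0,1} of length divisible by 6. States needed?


Track length mod 6: states 0..5, accept at 0
Minimal DFA: 6 states


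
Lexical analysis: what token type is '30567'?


Pattern: digits only
Type: INTEGER_LITERAL


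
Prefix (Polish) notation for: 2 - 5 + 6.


left-to-right (same/higher precedence on left): tree is (+ (- 2 5) 6)
Prefix: + - 2 5 6


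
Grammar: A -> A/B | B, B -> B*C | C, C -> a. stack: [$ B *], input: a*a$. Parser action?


no handle; shift 'a'
Action: shift


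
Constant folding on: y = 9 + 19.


9 + 19 = 28 at compile time
Optimized: y = 28


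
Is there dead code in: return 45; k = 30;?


statement follows a return and is unreachable
Dead: 'k = 30'


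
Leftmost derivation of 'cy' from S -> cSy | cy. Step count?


Derivation: S => cy
Steps: 1


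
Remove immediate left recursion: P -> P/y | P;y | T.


Left-recursive alternatives: P/y, P;y; non-recursive: T
Introduce P': P -> TP', P' -> /yP' | ;yP' | ε


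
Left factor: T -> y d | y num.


Common prefix: 'y'
Factored: T -> y T', T' -> d | num


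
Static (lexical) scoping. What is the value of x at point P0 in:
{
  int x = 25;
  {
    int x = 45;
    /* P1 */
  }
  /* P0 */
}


x declared in the same block as P0
x = 25


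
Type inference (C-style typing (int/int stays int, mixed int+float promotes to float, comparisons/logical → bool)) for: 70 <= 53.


Operand types: int <= int
Rule: comparison yields bool
Result type: bool


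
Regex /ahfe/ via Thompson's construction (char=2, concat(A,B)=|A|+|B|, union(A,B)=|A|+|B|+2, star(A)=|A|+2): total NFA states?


Syntax tree has 4 char leaf(s), 0 union(s), 0 star(s)
chars contribute 4×2 = 8; each union adds +2; each star adds +2
Total: 8 + 0 + 0 = 8 states


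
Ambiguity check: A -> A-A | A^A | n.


'n-n^n' has two parse trees (no precedence encoded between - and ^)
Ambiguous


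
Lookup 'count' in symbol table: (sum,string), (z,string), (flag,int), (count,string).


Lookup 'count' → type string


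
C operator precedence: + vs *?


'*' is multiplicative (level 10); '+' is additive (level 9)
Higher level binds tighter
'*' has higher precedence than '+'


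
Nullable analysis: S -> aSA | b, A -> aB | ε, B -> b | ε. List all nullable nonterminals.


A nonterminal is nullable iff some alternative derives ε (directly, or every symbol in it is nullable)
Nullable: {A, B}


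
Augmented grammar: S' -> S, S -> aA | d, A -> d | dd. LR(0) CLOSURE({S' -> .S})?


Start: S' -> .S
For each item with dot before a nonterminal B, add B -> .γ for every B-production
Closure: [S' -> .S, S -> .aA, S -> .d]


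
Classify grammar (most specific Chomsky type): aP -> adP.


LHS has context (more than one symbol) and |LHS| ≤ |RHS|
Classification: Type 1 (Context-Sensitive)


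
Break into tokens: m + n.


Scan left to right, longest-match per lexeme
Tokens: ID(m), OP(+), ID(n)


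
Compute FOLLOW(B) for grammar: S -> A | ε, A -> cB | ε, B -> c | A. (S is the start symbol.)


$ ∈ FOLLOW(S). For each A -> αBβ: add FIRST(β)\{ε} to FOLLOW(B); if β nullable, add FOLLOW(A).
FOLLOW(B) = {$}


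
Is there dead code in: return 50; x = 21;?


statement follows a return and is unreachable
Dead: 'x = 21'


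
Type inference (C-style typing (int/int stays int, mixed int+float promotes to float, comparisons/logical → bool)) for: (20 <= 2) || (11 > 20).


Operand types: bool || bool
Rule: logical operators take bool operands and yield bool
Result type: bool


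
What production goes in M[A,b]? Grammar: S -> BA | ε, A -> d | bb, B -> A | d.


For [A, b]: 'b' ∈ FIRST(bb)
Entry: A -> bb


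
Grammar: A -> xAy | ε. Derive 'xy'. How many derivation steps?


Derivation: A => xAy => xy
Steps: 2


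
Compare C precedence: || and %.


'%' is multiplicative (level 10); '||' is logical OR (level 1)
Higher level binds tighter
'%' has higher precedence than '||'


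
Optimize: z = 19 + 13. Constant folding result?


19 + 13 = 32 at compile time
Optimized: z = 32


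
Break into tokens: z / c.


Scan left to right, longest-match per lexeme
Tokens: ID(z), OP(/), ID(c)


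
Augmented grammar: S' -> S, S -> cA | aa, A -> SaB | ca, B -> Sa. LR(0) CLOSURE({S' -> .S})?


Start: S' -> .S
For each item with dot before a nonterminal B, add B -> .γ for every B-production
Closure: [S' -> .S, S -> .cA, S -> .aa]


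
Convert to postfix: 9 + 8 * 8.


* has higher precedence, evaluate 8*8 first
Postfix: 9 8 8 * +


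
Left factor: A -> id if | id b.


Common prefix: 'id'
Factored: A -> id A', A' -> if | b


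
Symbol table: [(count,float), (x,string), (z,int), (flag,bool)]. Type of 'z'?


Lookup 'z' → type int


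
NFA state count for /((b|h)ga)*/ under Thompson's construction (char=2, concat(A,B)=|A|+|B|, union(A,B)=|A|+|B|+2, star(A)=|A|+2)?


Syntax tree has 4 char leaf(s), 1 union(s), 1 star(s)
chars contribute 4×2 = 8; each union adds +2; each star adds +2
Total: 8 + 2 + 2 = 12 states


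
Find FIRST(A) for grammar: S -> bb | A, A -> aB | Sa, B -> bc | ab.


Per alternative of A: FIRST(aB) = {a}; FIRST(Sa) = {a, b}
FIRST(A) = {a, b}


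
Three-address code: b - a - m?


Break into single-operator statements:
t1 = b - a
t2 = t1 - m


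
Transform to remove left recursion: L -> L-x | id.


Left-recursive alternatives: L-x; non-recursive: id
Introduce L': L -> idL', L' -> -xL' | ε


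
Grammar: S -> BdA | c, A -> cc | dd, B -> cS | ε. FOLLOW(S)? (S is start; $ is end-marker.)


$ ∈ FOLLOW(S). For each A -> αBβ: add FIRST(β)\{ε} to FOLLOW(B); if β nullable, add FOLLOW(A).
FOLLOW(S) = {$, d}


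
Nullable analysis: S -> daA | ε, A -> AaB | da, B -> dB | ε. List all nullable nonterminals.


A nonterminal is nullable iff some alternative derives ε (directly, or every symbol in it is nullable)
Nullable: {B, S}


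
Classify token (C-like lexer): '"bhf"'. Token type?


Pattern: double-quoted sequence
Type: STRING_LITERAL


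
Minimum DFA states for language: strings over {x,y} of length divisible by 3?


Track length mod 3: states 0..2, accept at 0
Minimal DFA: 3 states


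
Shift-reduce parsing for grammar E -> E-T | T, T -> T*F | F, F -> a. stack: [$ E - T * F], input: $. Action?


handle 'T*F' on top
Action: reduce (T -> T*F)


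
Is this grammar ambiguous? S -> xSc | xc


balanced x^n…c^n: each string has a unique parse
Unambiguous


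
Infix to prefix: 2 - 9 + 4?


left-to-right (same/higher precedence on left): tree is (+ (- 2 9) 4)
Prefix: + - 2 9 4


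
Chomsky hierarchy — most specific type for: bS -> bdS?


LHS has context (more than one symbol) and |LHS| ≤ |RHS|
Classification: Type 1 (Context-Sensitive)


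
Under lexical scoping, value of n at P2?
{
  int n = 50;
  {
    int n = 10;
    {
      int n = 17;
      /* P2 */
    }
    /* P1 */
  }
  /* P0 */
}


n declared in the same block as P2
n = 17


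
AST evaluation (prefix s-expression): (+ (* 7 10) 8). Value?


Evaluate inner: (* 7 10) = 70
Evaluate root: (+ 70 8) = 78
Result: 78


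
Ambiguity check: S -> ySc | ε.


balanced y^n…c^n: each string has a unique parse
Unambiguous


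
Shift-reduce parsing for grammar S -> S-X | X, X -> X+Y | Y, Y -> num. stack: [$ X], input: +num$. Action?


shift '+' to continue X -> X+Y
Action: shift


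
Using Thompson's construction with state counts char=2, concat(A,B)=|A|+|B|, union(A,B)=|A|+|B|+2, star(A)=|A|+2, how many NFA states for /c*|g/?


Syntax tree has 2 char leaf(s), 1 union(s), 1 star(s)
chars contribute 2×2 = 4; each union adds +2; each star adds +2
Total: 4 + 2 + 2 = 8 states


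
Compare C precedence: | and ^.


'^' is bitwise XOR (level 4); '|' is bitwise OR (level 3)
Higher level binds tighter
'^' has higher precedence than '|'


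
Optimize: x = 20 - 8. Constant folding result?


20 - 8 = 12 at compile time
Optimized: x = 12


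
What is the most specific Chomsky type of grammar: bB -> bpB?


LHS has context (more than one symbol) and |LHS| ≤ |RHS|
Classification: Type 1 (Context-Sensitive)


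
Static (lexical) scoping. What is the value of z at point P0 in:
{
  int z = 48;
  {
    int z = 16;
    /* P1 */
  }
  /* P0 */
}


z declared in the same block as P0
z = 48


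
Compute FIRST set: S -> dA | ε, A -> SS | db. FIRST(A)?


Per alternative of A: FIRST(SS) = {d, ε}; FIRST(db) = {d}
FIRST(A) = {d, ε}


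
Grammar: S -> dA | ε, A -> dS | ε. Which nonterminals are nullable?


A nonterminal is nullable iff some alternative derives ε (directly, or every symbol in it is nullable)
Nullable: {A, S}


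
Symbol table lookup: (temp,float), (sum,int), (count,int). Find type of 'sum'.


Lookup 'sum' → type int


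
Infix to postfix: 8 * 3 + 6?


Left to right (same or higher precedence on left)
Postfix: 8 3 * 6 +


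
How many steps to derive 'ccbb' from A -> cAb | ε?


Derivation: A => cAb => ccAbb => ccbb
Steps: 3


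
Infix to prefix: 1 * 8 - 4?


left-to-right (same/higher precedence on left): tree is (- (* 1 8) 4)
Prefix: - * 1 8 4


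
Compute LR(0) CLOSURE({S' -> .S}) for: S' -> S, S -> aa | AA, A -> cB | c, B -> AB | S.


Start: S' -> .S
For each item with dot before a nonterminal B, add B -> .γ for every B-production
Closure: [S' -> .S, S -> .aa, S -> .AA, A -> .cB, A -> .c]


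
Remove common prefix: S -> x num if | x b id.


Common prefix: 'x'
Factored: S -> x S', S' -> num if | b id


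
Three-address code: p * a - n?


Break into single-operator statements:
t1 = p * a
t2 = t1 - n


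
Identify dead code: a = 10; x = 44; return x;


a is assigned but never read
Dead: 'a = 10'


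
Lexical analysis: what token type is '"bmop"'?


Pattern: double-quoted sequence
Type: STRING_LITERAL


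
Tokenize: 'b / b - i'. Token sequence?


Scan left to right, longest-match per lexeme
Tokens: ID(b), OP(/), ID(b), OP(-), ID(i)


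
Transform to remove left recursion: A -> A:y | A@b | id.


Left-recursive alternatives: A:y, A@b; non-recursive: id
Introduce A': A -> idA', A' -> :yA' | @bA' | ε


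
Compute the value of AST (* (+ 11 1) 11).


Evaluate inner: (+ 11 1) = 12
Evaluate root: (* 12 11) = 132
Result: 132


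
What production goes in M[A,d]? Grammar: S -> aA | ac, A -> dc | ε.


For [A, d]: 'd' ∈ FIRST(dc)
Entry: A -> dc


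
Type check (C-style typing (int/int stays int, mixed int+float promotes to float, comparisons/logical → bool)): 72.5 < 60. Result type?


Operand types: float < int
Rule: comparison yields bool
Result type: bool


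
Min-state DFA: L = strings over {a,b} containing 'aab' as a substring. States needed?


KMP-style automaton: 3 progress states + 1 absorbing accept = 4
Minimal DFA: 4 states


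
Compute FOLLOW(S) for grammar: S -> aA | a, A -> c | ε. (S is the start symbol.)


$ ∈ FOLLOW(S). For each A -> αBβ: add FIRST(β)\{ε} to FOLLOW(B); if β nullable, add FOLLOW(A).
FOLLOW(S) = {$}


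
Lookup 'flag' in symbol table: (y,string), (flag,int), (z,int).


Lookup 'flag' → type int


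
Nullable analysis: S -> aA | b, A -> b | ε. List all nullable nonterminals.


A nonterminal is nullable iff some alternative derives ε (directly, or every symbol in it is nullable)
Nullable: {A}


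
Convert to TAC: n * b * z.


Break into single-operator statements:
t1 = n * b
t2 = t1 * z


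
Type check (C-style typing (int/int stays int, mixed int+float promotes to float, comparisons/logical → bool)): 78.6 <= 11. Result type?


Operand types: float <= int
Rule: comparison yields bool
Result type: bool


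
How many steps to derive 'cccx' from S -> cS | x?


Derivation: S => cS => ccS => cccS => cccx
Steps: 4


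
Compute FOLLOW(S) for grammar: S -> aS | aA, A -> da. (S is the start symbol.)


$ ∈ FOLLOW(S). For each A -> αBβ: add FIRST(β)\{ε} to FOLLOW(B); if β nullable, add FOLLOW(A).
FOLLOW(S) = {$}


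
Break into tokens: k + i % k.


Scan left to right, longest-match per lexeme
Tokens: ID(k), OP(+), ID(i), OP(%), ID(k)


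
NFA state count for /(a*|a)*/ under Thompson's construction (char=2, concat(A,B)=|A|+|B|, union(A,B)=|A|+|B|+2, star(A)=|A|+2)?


Syntax tree has 2 char leaf(s), 1 union(s), 2 star(s)
chars contribute 2×2 = 4; each union adds +2; each star adds +2
Total: 4 + 2 + 4 = 10 states


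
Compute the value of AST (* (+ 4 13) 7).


Evaluate inner: (+ 4 13) = 17
Evaluate root: (* 17 7) = 119
Result: 119


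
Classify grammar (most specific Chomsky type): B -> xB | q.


Right-linear: every RHS is a terminal or a terminal followed by one nonterminal
Classification: Type 3 (Regular)


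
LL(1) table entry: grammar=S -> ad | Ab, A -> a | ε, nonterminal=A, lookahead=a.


For [A, a]: 'a' ∈ FIRST(a)
Entry: A -> a


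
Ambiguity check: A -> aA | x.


right-linear, alternatives start with distinct terminals 'a' vs 'x': unique leftmost derivation
Unambiguous


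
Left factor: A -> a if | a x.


Common prefix: 'a'
Factored: A -> a A', A' -> if | x


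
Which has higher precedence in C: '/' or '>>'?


'/' is multiplicative (level 10); '>>' is shift (level 8)
Higher level binds tighter
'/' has higher precedence than '>>'


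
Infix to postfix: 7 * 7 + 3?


Left to right (same or higher precedence on left)
Postfix: 7 7 * 3 +


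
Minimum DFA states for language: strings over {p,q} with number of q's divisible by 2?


Track (count of q) mod 2: states 0..1, accept at 0
Minimal DFA: 2 states


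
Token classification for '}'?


Pattern: delimiter/punctuation
Type: PUNCTUATION


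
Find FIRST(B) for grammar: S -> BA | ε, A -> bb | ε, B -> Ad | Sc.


Per alternative of B: FIRST(Ad) = {b, d}; FIRST(Sc) = {b, c, d}
FIRST(B) = {b, c, d}


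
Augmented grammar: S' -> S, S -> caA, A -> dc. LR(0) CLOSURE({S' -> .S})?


Start: S' -> .S
For each item with dot before a nonterminal B, add B -> .γ for every B-production
Closure: [S' -> .S, S -> .caA]


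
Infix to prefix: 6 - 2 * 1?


'*' binds tighter: tree is (- 6 (* 2 1))
Prefix: - 6 * 2 1


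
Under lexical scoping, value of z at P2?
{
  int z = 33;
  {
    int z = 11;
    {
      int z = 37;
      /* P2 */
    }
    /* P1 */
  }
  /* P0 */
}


z declared in the same block as P2
z = 37


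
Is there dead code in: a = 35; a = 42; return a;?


first assignment to a is overwritten before any read
Dead: 'a = 35'


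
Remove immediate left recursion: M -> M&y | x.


Left-recursive alternatives: M&y; non-recursive: x
Introduce M': M -> xM', M' -> &yM' | ε


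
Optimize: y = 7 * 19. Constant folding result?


7 * 19 = 133 at compile time
Optimized: y = 133


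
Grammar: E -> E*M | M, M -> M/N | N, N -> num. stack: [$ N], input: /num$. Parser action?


'N' (not preceded by M/) is the handle for M -> N
Action: reduce (M -> N)


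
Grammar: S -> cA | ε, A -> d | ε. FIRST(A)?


Per alternative of A: FIRST(d) = {d}; FIRST(ε) = {ε}
FIRST(A) = {d, ε}


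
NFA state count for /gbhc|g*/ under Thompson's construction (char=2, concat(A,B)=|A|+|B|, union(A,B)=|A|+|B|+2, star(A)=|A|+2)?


Syntax tree has 5 char leaf(s), 1 union(s), 1 star(s)
chars contribute 5×2 = 10; each union adds +2; each star adds +2
Total: 10 + 2 + 2 = 14 states


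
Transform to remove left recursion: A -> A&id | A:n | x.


Left-recursive alternatives: A&id, A:n; non-recursive: x
Introduce A': A -> xA', A' -> &idA' | :nA' | ε


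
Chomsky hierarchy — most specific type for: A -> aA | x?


Right-linear: every RHS is a terminal or a terminal followed by one nonterminal
Classification: Type 3 (Regular)


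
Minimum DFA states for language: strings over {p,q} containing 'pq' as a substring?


KMP-style automaton: 2 progress states + 1 absorbing accept = 3
Minimal DFA: 3 states


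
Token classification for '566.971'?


Pattern: digits with a decimal point
Type: FLOAT_LITERAL


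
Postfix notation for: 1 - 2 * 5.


* has higher precedence, evaluate 2*5 first
Postfix: 1 2 5 * -


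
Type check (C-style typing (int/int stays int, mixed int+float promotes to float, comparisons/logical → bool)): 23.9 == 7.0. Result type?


Operand types: float == float
Rule: comparison yields bool
Result type: bool


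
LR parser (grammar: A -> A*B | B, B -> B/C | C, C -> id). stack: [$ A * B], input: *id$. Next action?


handle 'A*B' on top; lookahead ∈ FOLLOW(A) = {*, $}
Action: reduce (A -> A*B)


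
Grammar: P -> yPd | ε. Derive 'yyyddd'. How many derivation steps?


Derivation: P => yPd => yyPdd => yyyPddd => yyyddd
Steps: 4


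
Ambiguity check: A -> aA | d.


right-linear, alternatives start with distinct terminals 'a' vs 'd': unique leftmost derivation
Unambiguous


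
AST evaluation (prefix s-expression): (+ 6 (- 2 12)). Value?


Evaluate inner: (- 2 12) = -10
Evaluate root: (+ 6 -10) = -4
Result: -4


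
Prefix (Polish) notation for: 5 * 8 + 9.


left-to-right (same/higher precedence on left): tree is (+ (* 5 8) 9)
Prefix: + * 5 8 9


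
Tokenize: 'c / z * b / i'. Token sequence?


Scan left to right, longest-match per lexeme
Tokens: ID(c), OP(/), ID(z), OP(*), ID(b), OP(/), ID(i)


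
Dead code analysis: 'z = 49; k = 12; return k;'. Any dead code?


z is assigned but never read
Dead: 'z = 49'


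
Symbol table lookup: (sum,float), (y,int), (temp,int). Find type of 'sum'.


Lookup 'sum' → type float


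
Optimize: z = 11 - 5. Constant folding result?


11 - 5 = 6 at compile time
Optimized: z = 6


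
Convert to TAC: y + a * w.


Break into single-operator statements:
t1 = a * w
t2 = y + t1


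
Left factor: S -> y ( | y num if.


Common prefix: 'y'
Factored: S -> y S', S' -> ( | num if


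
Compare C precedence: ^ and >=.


'>=' is relational (level 7); '^' is bitwise XOR (level 4)
Higher level binds tighter
'>=' has higher precedence than '^'


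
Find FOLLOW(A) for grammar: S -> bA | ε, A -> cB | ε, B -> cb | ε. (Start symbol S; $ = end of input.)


$ ∈ FOLLOW(S). For each A -> αBβ: add FIRST(β)\{ε} to FOLLOW(B); if β nullable, add FOLLOW(A).
FOLLOW(A) = {$}


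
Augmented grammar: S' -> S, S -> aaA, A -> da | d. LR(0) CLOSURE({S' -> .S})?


Start: S' -> .S
For each item with dot before a nonterminal B, add B -> .γ for every B-production
Closure: [S' -> .S, S -> .aaA]


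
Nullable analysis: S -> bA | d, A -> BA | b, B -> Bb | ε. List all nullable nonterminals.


A nonterminal is nullable iff some alternative derives ε (directly, or every symbol in it is nullable)
Nullable: {B}


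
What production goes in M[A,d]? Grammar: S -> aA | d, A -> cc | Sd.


For [A, d]: 'd' ∈ FIRST(Sd)
Entry: A -> Sd


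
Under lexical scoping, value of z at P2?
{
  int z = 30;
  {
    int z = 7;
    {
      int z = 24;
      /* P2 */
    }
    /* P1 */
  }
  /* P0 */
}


z declared in the same block as P2
z = 24


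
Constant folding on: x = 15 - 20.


15 - 20 = -5 at compile time
Optimized: x = -5


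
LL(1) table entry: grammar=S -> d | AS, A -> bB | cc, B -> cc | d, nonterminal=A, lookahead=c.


For [A, c]: 'c' ∈ FIRST(cc)
Entry: A -> cc


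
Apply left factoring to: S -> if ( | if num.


Common prefix: 'if'
Factored: S -> if S', S' -> ( | num


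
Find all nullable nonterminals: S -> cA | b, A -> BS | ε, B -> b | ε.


A nonterminal is nullable iff some alternative derives ε (directly, or every symbol in it is nullable)
Nullable: {A, B}


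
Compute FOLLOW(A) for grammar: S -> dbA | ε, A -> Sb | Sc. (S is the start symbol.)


$ ∈ FOLLOW(S). For each A -> αBβ: add FIRST(β)\{ε} to FOLLOW(B); if β nullable, add FOLLOW(A).
FOLLOW(A) = {$, b, c}


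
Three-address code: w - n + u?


Break into single-operator statements:
t1 = w - n
t2 = t1 + u


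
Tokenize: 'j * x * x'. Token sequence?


Scan left to right, longest-match per lexeme
Tokens: ID(j), OP(*), ID(x), OP(*), ID(x)


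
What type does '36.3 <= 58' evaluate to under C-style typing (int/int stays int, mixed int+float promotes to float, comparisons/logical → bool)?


Operand types: float <= int
Rule: comparison yields bool
Result type: bool


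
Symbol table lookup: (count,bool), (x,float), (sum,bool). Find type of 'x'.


Lookup 'x' → type float


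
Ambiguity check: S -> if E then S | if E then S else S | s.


dangling else: 'if E then if E then s else s' parses two ways
Ambiguous


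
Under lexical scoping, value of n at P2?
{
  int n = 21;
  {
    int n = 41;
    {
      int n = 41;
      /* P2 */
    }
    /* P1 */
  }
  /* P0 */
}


n declared in the same block as P2
n = 41


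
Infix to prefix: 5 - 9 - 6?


left-to-right (same/higher precedence on left): tree is (- (- 5 9) 6)
Prefix: - - 5 9 6


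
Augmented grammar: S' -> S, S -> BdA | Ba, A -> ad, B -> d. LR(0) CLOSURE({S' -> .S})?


Start: S' -> .S
For each item with dot before a nonterminal B, add B -> .γ for every B-production
Closure: [S' -> .S, S -> .BdA, S -> .Ba, B -> .d]


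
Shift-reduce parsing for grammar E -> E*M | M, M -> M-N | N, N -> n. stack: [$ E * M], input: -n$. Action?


'-' can extend M; shift to build M -> M-N
Action: shift


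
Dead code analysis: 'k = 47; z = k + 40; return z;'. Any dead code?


k is read by z's definition; z is returned
No dead code


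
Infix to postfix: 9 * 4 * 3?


Left to right (same or higher precedence on left)
Postfix: 9 4 * 3 *


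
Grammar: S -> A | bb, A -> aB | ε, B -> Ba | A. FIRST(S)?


Per alternative of S: FIRST(A) = {a, ε}; FIRST(bb) = {b}
FIRST(S) = {a, b, ε}


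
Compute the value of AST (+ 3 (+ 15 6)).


Evaluate inner: (+ 15 6) = 21
Evaluate root: (+ 3 21) = 24
Result: 24


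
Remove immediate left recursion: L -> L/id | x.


Left-recursive alternatives: L/id; non-recursive: x
Introduce L': L -> xL', L' -> /idL' | ε


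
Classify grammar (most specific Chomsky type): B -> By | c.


Left-linear: every RHS is a terminal or one nonterminal followed by a terminal
Classification: Type 3 (Regular)


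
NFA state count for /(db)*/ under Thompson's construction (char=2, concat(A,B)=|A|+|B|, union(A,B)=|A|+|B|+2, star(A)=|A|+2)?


Syntax tree has 2 char leaf(s), 0 union(s), 1 star(s)
chars contribute 2×2 = 4; each union adds +2; each star adds +2
Total: 4 + 0 + 2 = 6 states


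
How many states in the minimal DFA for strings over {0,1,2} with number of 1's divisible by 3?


Track (count of 1) mod 3: states 0..2, accept at 0
Minimal DFA: 3 states


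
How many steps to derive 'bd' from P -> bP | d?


Derivation: P => bP => bd
Steps: 2


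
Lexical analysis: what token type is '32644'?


Pattern: digits only
Type: INTEGER_LITERAL


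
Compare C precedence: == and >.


'>' is relational (level 7); '==' is equality (level 6)
Higher level binds tighter
'>' has higher precedence than '=='


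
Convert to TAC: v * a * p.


Break into single-operator statements:
t1 = v * a
t2 = t1 * p


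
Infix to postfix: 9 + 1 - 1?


Left to right (same or higher precedence on left)
Postfix: 9 1 + 1 -


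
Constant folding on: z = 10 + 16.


10 + 16 = 26 at compile time
Optimized: z = 26


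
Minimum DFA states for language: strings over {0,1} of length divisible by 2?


Track length mod 2: states 0..1, accept at 0
Minimal DFA: 2 states


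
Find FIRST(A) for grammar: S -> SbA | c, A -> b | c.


Per alternative of A: FIRST(b) = {b}; FIRST(c) = {c}
FIRST(A) = {b, c}


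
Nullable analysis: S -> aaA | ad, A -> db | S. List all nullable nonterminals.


A nonterminal is nullable iff some alternative derives ε (directly, or every symbol in it is nullable)
Nullable: {}


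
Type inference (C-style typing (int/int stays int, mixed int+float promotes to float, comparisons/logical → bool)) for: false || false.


Operand types: bool || bool
Rule: logical operators take bool operands and yield bool
Result type: bool


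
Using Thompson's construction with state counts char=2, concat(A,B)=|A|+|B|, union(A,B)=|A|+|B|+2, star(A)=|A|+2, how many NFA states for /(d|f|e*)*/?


Syntax tree has 3 char leaf(s), 2 union(s), 2 star(s)
chars contribute 3×2 = 6; each union adds +2; each star adds +2
Total: 6 + 4 + 4 = 14 states


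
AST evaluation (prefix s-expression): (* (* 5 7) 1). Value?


Evaluate inner: (* 5 7) = 35
Evaluate root: (* 35 1) = 35
Result: 35


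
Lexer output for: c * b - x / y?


Scan left to right, longest-match per lexeme
Tokens: ID(c), OP(*), ID(b), OP(-), ID(x), OP(/), ID(y)


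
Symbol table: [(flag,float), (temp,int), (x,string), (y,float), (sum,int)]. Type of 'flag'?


Lookup 'flag' → type float


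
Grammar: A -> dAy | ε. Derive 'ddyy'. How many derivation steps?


Derivation: A => dAy => ddAyy => ddyy
Steps: 3


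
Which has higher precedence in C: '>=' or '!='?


'>=' is relational (level 7); '!=' is equality (level 6)
Higher level binds tighter
'>=' has higher precedence than '!='


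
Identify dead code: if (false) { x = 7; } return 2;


condition is constant false, so the whole block is unreachable
Dead: 'if (false) { x = 7; }'


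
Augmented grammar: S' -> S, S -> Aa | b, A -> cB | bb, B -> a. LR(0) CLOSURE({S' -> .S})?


Start: S' -> .S
For each item with dot before a nonterminal B, add B -> .γ for every B-production
Closure: [S' -> .S, S -> .Aa, S -> .b, A -> .cB, A -> .bb]


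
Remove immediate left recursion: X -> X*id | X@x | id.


Left-recursive alternatives: X*id, X@x; non-recursive: id
Introduce X': X -> idX', X' -> *idX' | @xX' | ε


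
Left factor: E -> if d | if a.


Common prefix: 'if'
Factored: E -> if E', E' -> d | a


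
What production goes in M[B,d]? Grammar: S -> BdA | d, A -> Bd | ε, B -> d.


For [B, d]: 'd' ∈ FIRST(d)
Entry: B -> d


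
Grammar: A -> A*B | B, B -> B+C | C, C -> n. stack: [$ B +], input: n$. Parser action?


no handle; shift 'n'
Action: shift


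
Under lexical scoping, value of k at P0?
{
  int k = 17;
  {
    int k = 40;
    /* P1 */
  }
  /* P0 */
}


k declared in the same block as P0
k = 17


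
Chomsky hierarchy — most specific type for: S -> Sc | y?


Left-linear: every RHS is a terminal or one nonterminal followed by a terminal
Classification: Type 3 (Regular)


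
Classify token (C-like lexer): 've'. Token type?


Pattern: letter/underscore followed by alphanumerics, not a keyword
Type: IDENTIFIER


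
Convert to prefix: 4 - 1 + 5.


left-to-right (same/higher precedence on left): tree is (+ (- 4 1) 5)
Prefix: + - 4 1 5


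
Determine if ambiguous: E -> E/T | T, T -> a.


precedence layered via separate nonterminal T: deterministic
Unambiguous


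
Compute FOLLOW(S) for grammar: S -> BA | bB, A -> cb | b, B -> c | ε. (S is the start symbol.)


$ ∈ FOLLOW(S). For each A -> αBβ: add FIRST(β)\{ε} to FOLLOW(B); if β nullable, add FOLLOW(A).
FOLLOW(S) = {$}


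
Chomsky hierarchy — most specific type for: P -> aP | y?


Right-linear: every RHS is a terminal or a terminal followed by one nonterminal
Classification: Type 3 (Regular)


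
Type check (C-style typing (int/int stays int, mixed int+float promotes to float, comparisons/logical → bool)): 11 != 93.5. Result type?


Operand types: int != float
Rule: comparison yields bool
Result type: bool


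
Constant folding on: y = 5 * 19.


5 * 19 = 95 at compile time
Optimized: y = 95


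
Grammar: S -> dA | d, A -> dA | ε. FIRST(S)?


Per alternative of S: FIRST(dA) = {d}; FIRST(d) = {d}
FIRST(S) = {d}


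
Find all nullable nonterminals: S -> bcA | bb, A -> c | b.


A nonterminal is nullable iff some alternative derives ε (directly, or every symbol in it is nullable)
Nullable: {}


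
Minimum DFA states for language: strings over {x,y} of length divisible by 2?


Track length mod 2: states 0..1, accept at 0
Minimal DFA: 2 states


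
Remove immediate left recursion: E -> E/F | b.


Left-recursive alternatives: E/F; non-recursive: b
Introduce E': E -> bE', E' -> /FE' | ε


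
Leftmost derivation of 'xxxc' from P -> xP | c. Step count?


Derivation: P => xP => xxP => xxxP => xxxc
Steps: 4


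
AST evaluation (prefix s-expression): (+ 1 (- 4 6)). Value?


Evaluate inner: (- 4 6) = -2
Evaluate root: (+ 1 -2) = -1
Result: -1


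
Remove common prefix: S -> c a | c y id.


Common prefix: 'c'
Factored: S -> c S', S' -> a | y id


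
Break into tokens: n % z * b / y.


Scan left to right, longest-match per lexeme
Tokens: ID(n), OP(%), ID(z), OP(*), ID(b), OP(/), ID(y)


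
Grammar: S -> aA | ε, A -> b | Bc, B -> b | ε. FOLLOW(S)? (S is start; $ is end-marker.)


$ ∈ FOLLOW(S). For each A -> αBβ: add FIRST(β)\{ε} to FOLLOW(B); if β nullable, add FOLLOW(A).
FOLLOW(S) = {$}


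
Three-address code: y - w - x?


Break into single-operator statements:
t1 = y - w
t2 = t1 - x


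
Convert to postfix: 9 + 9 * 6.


* has higher precedence, evaluate 9*6 first
Postfix: 9 9 6 * +


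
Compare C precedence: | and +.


'+' is additive (level 9); '|' is bitwise OR (level 3)
Higher level binds tighter
'+' has higher precedence than '|'


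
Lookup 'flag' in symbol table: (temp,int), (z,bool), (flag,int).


Lookup 'flag' → type int


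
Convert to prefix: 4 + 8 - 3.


left-to-right (same/higher precedence on left): tree is (- (+ 4 8) 3)
Prefix: - + 4 8 3


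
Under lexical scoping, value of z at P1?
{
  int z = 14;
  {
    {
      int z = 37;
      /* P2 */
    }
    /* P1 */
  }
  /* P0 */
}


P1's block does not declare z; resolves to the enclosing declaration at depth 0
z = 14


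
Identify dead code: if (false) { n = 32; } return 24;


condition is constant false, so the whole block is unreachable
Dead: 'if (false) { n = 32; }'


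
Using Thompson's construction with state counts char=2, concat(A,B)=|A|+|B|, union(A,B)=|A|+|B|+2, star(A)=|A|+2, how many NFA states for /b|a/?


Syntax tree has 2 char leaf(s), 1 union(s), 0 star(s)
chars contribute 2×2 = 4; each union adds +2; each star adds +2
Total: 4 + 2 + 0 = 6 states


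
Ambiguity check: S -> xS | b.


right-linear, alternatives start with distinct terminals 'x' vs 'b': unique leftmost derivation
Unambiguous


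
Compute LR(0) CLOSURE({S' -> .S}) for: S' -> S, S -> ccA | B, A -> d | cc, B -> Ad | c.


Start: S' -> .S
For each item with dot before a nonterminal B, add B -> .γ for every B-production
Closure: [S' -> .S, S -> .ccA, S -> .B, B -> .Ad, B -> .c, A -> .d, A -> .cc]


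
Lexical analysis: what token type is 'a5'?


Pattern: letter/underscore followed by alphanumerics, not a keyword
Type: IDENTIFIER


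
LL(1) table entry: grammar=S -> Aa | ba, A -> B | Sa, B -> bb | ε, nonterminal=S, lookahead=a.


For [S, a]: 'a' ∈ FIRST(Aa)
Entry: S -> Aa


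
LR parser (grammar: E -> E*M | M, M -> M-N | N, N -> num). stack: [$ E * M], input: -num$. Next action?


'-' can extend M; shift to build M -> M-N
Action: shift


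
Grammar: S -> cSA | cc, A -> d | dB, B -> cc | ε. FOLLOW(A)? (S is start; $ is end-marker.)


$ ∈ FOLLOW(S). For each A -> αBβ: add FIRST(β)\{ε} to FOLLOW(B); if β nullable, add FOLLOW(A).
FOLLOW(A) = {$, d}


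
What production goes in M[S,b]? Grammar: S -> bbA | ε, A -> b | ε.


For [S, b]: 'b' ∈ FIRST(bbA)
Entry: S -> bbA


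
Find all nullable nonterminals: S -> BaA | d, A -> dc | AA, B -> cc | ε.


A nonterminal is nullable iff some alternative derives ε (directly, or every symbol in it is nullable)
Nullable: {B}


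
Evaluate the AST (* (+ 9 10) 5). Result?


Evaluate inner: (+ 9 10) = 19
Evaluate root: (* 19 5) = 95
Result: 95


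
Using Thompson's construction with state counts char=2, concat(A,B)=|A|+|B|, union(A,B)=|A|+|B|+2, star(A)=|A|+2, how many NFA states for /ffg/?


Syntax tree has 3 char leaf(s), 0 union(s), 0 star(s)
chars contribute 3×2 = 6; each union adds +2; each star adds +2
Total: 6 + 0 + 0 = 6 states


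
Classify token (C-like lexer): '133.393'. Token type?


Pattern: digits with a decimal point
Type: FLOAT_LITERAL


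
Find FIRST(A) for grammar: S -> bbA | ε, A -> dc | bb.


Per alternative of A: FIRST(dc) = {d}; FIRST(bb) = {b}
FIRST(A) = {b, d}


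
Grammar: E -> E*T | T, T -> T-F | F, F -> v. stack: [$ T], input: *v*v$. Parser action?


lookahead ∉ {-} so T won't extend; reduce E -> T
Action: reduce (E -> T)


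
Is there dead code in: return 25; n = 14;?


statement follows a return and is unreachable
Dead: 'n = 14'


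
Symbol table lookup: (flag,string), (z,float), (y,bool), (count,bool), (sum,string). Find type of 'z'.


Lookup 'z' → type float


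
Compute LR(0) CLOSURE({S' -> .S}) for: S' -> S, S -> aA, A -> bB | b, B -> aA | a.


Start: S' -> .S
For each item with dot before a nonterminal B, add B -> .γ for every B-production
Closure: [S' -> .S, S -> .aA]


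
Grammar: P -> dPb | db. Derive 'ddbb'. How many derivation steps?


Derivation: P => dPb => ddbb
Steps: 2


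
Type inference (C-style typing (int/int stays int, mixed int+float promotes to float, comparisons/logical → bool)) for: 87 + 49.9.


Operand types: int + float
Rule: mixed int/float promotes to float; int/int stays int
Result type: float


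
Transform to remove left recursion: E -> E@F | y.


Left-recursive alternatives: E@F; non-recursive: y
Introduce E': E -> yE', E' -> @FE' | ε


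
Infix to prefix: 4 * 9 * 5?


left-to-right (same/higher precedence on left): tree is (* (* 4 9) 5)
Prefix: * * 4 9 5


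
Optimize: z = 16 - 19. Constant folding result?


16 - 19 = -3 at compile time
Optimized: z = -3


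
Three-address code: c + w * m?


Break into single-operator statements:
t1 = w * m
t2 = c + t1


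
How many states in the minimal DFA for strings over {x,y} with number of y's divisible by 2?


Track (count of y) mod 2: states 0..1, accept at 0
Minimal DFA: 2 states


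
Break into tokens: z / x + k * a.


Scan left to right, longest-match per lexeme
Tokens: ID(z), OP(/), ID(x), OP(+), ID(k), OP(*), ID(a)


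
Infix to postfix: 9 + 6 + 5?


Left to right (same or higher precedence on left)
Postfix: 9 6 + 5 +


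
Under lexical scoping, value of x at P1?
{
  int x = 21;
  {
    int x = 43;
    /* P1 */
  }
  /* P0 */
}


x declared in the same block as P1
x = 43


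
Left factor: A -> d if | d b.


Common prefix: 'd'
Factored: A -> d A', A' -> if | b


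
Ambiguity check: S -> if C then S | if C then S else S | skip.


dangling else: 'if C then if C then skip else skip' parses two ways
Ambiguous


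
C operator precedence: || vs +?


'+' is additive (level 9); '||' is logical OR (level 1)
Higher level binds tighter
'+' has higher precedence than '||'


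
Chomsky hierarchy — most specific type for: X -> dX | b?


Right-linear: every RHS is a terminal or a terminal followed by one nonterminal
Classification: Type 3 (Regular)


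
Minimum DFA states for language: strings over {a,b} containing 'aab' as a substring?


KMP-style automaton: 3 progress states + 1 absorbing accept = 4
Minimal DFA: 4 states


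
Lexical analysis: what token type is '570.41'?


Pattern: digits with a decimal point
Type: FLOAT_LITERAL


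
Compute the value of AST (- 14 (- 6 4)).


Evaluate inner: (- 6 4) = 2
Evaluate root: (- 14 2) = 12
Result: 12


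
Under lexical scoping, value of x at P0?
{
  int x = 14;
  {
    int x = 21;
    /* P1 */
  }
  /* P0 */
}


x declared in the same block as P0
x = 14


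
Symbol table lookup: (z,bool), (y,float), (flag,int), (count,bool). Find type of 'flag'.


Lookup 'flag' → type int


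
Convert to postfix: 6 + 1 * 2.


* has higher precedence, evaluate 1*2 first
Postfix: 6 1 2 * +
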